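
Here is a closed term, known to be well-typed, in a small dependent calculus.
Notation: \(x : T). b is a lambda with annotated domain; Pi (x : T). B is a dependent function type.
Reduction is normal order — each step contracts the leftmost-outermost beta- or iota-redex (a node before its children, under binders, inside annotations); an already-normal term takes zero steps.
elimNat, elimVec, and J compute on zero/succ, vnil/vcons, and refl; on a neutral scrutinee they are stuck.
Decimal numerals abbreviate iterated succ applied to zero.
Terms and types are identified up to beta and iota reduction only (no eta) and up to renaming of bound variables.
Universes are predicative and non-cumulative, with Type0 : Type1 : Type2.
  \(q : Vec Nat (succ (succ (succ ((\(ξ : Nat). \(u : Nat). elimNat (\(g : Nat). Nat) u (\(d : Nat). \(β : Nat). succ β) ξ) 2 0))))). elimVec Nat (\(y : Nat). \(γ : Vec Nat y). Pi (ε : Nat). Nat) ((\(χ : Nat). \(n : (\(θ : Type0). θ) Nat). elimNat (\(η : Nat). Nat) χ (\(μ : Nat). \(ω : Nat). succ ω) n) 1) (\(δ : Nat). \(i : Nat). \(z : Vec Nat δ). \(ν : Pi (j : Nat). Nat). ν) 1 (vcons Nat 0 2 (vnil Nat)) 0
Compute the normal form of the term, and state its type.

reduced normal form:
  \(q : Vec Nat 5). 1
inferred type:
  Pi (q : Vec Nat 5). Nat


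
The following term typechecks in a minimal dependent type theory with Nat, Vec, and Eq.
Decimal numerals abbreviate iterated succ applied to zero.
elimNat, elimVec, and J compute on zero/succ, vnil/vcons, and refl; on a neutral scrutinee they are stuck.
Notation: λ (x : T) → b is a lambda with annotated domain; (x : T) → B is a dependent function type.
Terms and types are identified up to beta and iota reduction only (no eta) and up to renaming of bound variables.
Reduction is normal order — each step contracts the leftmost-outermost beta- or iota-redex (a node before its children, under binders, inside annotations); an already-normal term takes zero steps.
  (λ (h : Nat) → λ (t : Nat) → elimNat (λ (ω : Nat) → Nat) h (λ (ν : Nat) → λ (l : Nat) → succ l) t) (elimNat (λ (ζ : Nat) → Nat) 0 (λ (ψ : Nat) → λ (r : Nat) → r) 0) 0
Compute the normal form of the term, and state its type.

resulting normal form:
  0
the term's type:
  Nat


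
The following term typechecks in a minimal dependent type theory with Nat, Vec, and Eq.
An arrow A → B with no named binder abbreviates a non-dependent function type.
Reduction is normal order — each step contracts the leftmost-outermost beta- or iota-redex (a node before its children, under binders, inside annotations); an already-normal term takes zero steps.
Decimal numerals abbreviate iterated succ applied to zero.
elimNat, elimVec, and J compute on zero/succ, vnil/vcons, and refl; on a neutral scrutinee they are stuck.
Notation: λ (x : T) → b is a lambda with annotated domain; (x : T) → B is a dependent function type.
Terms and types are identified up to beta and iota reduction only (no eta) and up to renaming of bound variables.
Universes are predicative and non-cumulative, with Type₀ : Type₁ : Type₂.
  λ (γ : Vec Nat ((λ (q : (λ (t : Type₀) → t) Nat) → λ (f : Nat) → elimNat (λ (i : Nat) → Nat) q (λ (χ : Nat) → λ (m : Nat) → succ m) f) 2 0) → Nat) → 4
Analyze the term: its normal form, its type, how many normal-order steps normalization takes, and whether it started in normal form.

normal form:
  λ (γ : Vec Nat 2 → Nat) → 4
inferred type:
  (Vec Nat 2 → Nat) → Nat
reduction steps (normal order): 3
term was already normal: no
first contracted redex: a beta-redex


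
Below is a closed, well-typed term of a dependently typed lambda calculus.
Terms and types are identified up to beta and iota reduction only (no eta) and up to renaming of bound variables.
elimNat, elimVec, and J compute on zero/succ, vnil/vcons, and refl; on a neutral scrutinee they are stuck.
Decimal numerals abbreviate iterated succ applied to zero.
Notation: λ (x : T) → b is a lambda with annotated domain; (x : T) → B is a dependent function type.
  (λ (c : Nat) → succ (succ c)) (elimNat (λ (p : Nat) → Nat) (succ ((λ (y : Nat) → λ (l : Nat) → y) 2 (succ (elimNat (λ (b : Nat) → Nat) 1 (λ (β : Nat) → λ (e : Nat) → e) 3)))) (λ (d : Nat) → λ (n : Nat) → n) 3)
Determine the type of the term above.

inferred type:
  Nat


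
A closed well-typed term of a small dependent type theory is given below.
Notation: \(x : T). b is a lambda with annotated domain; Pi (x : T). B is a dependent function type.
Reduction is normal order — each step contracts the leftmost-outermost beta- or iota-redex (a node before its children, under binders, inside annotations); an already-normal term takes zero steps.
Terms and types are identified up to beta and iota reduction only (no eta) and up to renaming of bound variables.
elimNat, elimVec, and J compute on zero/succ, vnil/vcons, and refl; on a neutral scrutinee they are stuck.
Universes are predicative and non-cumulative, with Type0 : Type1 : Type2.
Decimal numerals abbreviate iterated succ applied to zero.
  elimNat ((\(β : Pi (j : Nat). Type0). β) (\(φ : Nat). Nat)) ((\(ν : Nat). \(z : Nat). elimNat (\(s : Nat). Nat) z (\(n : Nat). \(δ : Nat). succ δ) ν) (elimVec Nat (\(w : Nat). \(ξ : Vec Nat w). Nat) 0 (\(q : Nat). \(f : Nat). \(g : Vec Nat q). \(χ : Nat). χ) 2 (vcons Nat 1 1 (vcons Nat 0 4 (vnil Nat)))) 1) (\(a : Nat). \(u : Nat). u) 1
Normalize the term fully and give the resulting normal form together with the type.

normal form:
  1
type:
  Nat
observation: the leftmost-outermost redex is an elimNat iota-redex, and normalization takes 18 steps.


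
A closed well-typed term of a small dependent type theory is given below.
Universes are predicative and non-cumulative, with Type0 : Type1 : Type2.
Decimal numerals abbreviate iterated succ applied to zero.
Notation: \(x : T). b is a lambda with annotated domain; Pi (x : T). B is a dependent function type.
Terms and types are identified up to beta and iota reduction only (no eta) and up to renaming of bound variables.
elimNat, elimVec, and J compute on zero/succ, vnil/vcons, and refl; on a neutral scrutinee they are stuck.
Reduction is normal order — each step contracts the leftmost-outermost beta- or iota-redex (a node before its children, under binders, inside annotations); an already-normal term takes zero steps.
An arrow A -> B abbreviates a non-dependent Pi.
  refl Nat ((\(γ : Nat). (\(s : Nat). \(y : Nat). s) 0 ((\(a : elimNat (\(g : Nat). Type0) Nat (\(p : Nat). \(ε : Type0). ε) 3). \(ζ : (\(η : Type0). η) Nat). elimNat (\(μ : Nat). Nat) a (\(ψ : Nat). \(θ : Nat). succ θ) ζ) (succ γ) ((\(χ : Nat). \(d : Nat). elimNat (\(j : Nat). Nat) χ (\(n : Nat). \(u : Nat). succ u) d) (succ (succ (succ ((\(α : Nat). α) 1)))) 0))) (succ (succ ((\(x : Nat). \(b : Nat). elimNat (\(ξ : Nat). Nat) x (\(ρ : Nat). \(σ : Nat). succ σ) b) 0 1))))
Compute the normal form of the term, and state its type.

reduced normal form:
  refl Nat 0
inferred type:
  Eq Nat 0 0
observation: the first redex contracted is a beta-redex; the normal form is reached in 3 normal-order steps.


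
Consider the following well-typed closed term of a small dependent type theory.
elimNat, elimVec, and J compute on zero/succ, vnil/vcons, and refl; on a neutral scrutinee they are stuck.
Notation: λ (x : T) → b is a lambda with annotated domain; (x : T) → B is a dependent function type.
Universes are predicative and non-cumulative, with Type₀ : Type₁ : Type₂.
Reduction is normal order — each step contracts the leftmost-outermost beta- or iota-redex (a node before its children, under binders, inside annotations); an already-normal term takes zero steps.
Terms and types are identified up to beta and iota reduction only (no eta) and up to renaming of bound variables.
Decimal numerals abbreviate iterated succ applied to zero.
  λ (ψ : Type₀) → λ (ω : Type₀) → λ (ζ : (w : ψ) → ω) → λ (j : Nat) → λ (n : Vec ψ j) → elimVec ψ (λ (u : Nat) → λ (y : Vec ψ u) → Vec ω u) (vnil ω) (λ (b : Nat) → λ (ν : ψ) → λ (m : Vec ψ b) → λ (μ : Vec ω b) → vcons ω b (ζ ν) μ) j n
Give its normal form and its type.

reduced normal form:
  λ (ψ : Type₀) → λ (ω : Type₀) → λ (ζ : (w : ψ) → ω) → λ (j : Nat) → λ (n : Vec ψ j) → elimVec ψ (λ (u : Nat) → λ (y : Vec ψ u) → Vec ω u) (vnil ω) (λ (b : Nat) → λ (ν : ψ) → λ (m : Vec ψ b) → λ (μ : Vec ω b) → vcons ω b (ζ ν) μ) j n
inferred type:
  (ψ : Type₀) → (ω : Type₀) → (ζ : (w : ψ) → ω) → (j : Nat) → (n : Vec ψ j) → Vec ω j
observation: no redex remains anywhere in the term; it is its own normal form.


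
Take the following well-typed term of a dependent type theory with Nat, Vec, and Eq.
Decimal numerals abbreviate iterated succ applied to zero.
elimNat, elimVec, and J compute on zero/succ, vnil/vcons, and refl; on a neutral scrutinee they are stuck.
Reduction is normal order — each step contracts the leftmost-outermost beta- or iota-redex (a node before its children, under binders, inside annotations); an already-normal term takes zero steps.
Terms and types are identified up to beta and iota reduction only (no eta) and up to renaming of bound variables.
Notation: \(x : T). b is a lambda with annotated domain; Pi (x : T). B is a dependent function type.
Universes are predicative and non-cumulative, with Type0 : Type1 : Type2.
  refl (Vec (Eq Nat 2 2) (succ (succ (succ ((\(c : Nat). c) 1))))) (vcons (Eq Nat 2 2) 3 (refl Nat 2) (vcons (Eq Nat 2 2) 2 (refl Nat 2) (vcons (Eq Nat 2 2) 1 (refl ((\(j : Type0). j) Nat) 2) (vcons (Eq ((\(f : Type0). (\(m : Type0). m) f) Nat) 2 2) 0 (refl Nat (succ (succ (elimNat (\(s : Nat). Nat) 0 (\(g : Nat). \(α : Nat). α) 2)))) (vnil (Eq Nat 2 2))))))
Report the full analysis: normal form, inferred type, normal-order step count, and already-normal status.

reduced normal form:
  refl (Vec (Eq Nat 2 2) 4) (vcons (Eq Nat 2 2) 3 (refl Nat 2) (vcons (Eq Nat 2 2) 2 (refl Nat 2) (vcons (Eq Nat 2 2) 1 (refl Nat 2) (vcons (Eq Nat 2 2) 0 (refl Nat 2) (vnil (Eq Nat 2 2))))))
inferred type:
  Eq (Vec (Eq Nat 2 2) 4) (vcons (Eq Nat 2 2) 3 (refl Nat 2) (vcons (Eq Nat 2 2) 2 (refl Nat 2) (vcons (Eq Nat 2 2) 1 (refl Nat 2) (vcons (Eq Nat 2 2) 0 (refl Nat 2) (vnil (Eq Nat 2 2)))))) (vcons (Eq Nat 2 2) 3 (refl Nat 2) (vcons (Eq Nat 2 2) 2 (refl Nat 2) (vcons (Eq Nat 2 2) 1 (refl Nat 2) (vcons (Eq Nat 2 2) 0 (refl Nat 2) (vnil (Eq Nat 2 2))))))
steps to reach normal form (normal order): 11
term was already normal: no
first contracted redex: a beta-redex


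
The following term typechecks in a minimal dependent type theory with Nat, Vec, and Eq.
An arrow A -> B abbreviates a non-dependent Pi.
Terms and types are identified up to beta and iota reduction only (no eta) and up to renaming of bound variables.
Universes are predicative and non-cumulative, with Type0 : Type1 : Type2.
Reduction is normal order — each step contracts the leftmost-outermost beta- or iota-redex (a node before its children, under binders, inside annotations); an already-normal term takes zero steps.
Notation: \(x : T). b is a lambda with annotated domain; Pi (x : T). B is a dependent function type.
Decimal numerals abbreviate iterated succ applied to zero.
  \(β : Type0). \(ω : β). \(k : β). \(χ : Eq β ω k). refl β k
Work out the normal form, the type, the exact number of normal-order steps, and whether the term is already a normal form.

normal form:
  \(β : Type0). \(ω : β). \(k : β). \(χ : Eq β ω k). refl β k
the term's type:
  Pi (β : Type0). Pi (ω : β). Pi (k : β). Eq β ω k -> Eq β k k
normal-order step count: 0
term was already normal: yes


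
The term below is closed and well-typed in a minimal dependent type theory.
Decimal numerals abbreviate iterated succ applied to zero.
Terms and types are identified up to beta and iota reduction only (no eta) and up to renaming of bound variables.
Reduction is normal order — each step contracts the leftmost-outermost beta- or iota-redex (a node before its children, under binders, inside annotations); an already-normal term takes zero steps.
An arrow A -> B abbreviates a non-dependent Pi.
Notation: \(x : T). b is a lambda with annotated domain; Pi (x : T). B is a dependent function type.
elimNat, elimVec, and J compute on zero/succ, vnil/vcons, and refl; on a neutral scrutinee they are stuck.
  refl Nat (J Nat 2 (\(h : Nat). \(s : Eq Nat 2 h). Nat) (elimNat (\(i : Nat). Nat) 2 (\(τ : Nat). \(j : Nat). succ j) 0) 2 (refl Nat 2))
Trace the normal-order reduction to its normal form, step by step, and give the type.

reduction (normal order):
  refl Nat (J Nat 2 (\(h : Nat). \(s : Eq Nat 2 h). Nat) (elimNat (\(i : Nat). Nat) 2 (\(τ : Nat). \(j : Nat). succ j) 0) 2 (refl Nat 2))
  ~> refl Nat (elimNat (\(h : Nat). Nat) 2 (\(s : Nat). \(i : Nat). succ i) 0)
  ~> refl Nat 2
type:
  Eq Nat 2 2


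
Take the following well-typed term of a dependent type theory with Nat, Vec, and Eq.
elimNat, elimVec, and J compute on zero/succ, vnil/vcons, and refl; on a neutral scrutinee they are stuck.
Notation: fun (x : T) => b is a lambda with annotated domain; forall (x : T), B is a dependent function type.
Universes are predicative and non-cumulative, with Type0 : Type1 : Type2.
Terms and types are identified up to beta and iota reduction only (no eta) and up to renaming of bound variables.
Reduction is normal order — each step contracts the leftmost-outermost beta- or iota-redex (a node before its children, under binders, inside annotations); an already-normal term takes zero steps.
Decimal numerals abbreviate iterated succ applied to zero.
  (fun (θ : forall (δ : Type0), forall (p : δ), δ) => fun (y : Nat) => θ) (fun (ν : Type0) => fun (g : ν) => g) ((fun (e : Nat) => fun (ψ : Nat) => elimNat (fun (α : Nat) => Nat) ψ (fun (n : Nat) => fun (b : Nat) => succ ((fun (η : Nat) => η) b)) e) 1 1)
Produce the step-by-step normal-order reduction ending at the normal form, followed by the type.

normal-order reduction:
  (fun (θ : forall (δ : Type0), forall (p : δ), δ) => fun (y : Nat) => θ) (fun (ν : Type0) => fun (g : ν) => g) ((fun (e : Nat) => fun (ψ : Nat) => elimNat (fun (α : Nat) => Nat) ψ (fun (n : Nat) => fun (b : Nat) => succ ((fun (η : Nat) => η) b)) e) 1 1)
  ~> (fun (θ : Nat) => fun (δ : Type0) => fun (p : δ) => p) ((fun (y : Nat) => fun (ν : Nat) => elimNat (fun (g : Nat) => Nat) ν (fun (e : Nat) => fun (ψ : Nat) => succ ((fun (α : Nat) => α) ψ)) y) 1 1)
  ~> fun (θ : Type0) => fun (δ : θ) => δ
the term's type:
  forall (θ : Type0), forall (δ : θ), θ


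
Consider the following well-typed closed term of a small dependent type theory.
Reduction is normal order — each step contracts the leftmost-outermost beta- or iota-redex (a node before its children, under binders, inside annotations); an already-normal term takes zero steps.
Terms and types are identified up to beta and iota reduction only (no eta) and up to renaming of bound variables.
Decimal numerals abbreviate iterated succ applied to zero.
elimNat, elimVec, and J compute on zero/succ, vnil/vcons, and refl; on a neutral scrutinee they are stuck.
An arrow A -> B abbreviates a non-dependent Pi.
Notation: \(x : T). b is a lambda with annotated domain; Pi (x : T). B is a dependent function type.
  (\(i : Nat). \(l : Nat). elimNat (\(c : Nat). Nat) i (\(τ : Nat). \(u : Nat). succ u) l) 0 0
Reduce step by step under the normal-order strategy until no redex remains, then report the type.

reduction (normal order):
  (\(i : Nat). \(l : Nat). elimNat (\(c : Nat). Nat) i (\(τ : Nat). \(u : Nat). succ u) l) 0 0
  ~> (\(i : Nat). elimNat (\(l : Nat). Nat) 0 (\(c : Nat). \(τ : Nat). succ τ) i) 0
  ~> elimNat (\(i : Nat). Nat) 0 (\(l : Nat). \(c : Nat). succ c) 0
  ~> 0
the term's type:
  Nat


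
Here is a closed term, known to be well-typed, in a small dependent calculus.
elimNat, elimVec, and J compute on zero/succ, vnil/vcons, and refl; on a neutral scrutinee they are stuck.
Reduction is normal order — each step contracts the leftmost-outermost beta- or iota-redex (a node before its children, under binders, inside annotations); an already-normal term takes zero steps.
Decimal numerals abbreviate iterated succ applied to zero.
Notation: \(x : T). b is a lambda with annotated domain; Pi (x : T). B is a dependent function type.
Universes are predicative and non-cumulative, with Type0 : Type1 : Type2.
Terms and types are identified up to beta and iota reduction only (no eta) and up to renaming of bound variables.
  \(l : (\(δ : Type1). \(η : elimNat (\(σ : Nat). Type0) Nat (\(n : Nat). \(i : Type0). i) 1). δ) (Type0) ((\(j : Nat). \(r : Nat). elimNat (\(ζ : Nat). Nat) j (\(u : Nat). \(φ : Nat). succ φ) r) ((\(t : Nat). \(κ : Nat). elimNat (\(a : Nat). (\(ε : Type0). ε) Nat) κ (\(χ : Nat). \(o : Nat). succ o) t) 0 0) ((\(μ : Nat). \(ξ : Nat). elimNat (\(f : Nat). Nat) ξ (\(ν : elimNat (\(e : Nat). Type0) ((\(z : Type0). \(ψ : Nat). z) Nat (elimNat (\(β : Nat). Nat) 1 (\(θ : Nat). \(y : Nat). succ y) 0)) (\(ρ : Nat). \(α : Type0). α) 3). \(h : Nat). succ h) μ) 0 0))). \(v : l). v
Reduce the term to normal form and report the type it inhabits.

reduced normal form:
  \(l : Type0). \(δ : l). δ
inferred type:
  Pi (l : Type0). Pi (δ : l). l


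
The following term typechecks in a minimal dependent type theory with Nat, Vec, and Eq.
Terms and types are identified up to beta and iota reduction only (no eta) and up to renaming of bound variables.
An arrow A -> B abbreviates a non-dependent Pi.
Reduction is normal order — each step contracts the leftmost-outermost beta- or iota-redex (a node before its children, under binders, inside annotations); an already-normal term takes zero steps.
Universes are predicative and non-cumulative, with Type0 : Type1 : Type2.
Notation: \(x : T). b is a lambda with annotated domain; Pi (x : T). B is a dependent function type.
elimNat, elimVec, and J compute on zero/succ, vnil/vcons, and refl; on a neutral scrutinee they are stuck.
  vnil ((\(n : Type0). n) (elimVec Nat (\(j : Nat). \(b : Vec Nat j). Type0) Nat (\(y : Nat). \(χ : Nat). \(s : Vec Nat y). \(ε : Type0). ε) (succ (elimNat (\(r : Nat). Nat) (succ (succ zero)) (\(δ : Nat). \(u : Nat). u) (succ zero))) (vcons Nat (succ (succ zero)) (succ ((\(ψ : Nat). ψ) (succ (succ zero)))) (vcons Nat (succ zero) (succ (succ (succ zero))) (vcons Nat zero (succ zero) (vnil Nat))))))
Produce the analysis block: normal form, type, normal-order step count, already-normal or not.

normal form:
  vnil Nat
type:
  Vec Nat zero
reduction steps (normal order): 17
started in normal form: no
first redex: a beta-redex


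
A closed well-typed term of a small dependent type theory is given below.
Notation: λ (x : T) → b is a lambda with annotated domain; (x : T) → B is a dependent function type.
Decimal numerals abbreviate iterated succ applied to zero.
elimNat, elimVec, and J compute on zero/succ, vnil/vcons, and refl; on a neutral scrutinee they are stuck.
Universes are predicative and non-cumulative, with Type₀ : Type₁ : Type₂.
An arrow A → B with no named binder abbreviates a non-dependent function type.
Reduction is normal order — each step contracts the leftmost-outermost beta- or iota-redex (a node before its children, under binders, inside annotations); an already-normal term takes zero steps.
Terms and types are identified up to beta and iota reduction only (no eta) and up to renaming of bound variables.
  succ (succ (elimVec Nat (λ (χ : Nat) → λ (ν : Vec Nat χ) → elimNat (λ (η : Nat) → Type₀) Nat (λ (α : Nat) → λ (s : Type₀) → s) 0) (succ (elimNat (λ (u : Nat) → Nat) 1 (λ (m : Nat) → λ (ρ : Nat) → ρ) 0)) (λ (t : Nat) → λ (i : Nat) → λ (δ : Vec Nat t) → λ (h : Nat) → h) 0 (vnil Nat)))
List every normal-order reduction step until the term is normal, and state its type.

normal-order reduction:
  succ (succ (elimVec Nat (λ (χ : Nat) → λ (ν : Vec Nat χ) → elimNat (λ (η : Nat) → Type₀) Nat (λ (α : Nat) → λ (s : Type₀) → s) 0) (succ (elimNat (λ (u : Nat) → Nat) 1 (λ (m : Nat) → λ (ρ : Nat) → ρ) 0)) (λ (t : Nat) → λ (i : Nat) → λ (δ : Vec Nat t) → λ (h : Nat) → h) 0 (vnil Nat)))
  ~> succ (succ (succ (elimNat (λ (χ : Nat) → Nat) 1 (λ (ν : Nat) → λ (η : Nat) → η) 0)))
  ~> 4
inferred type:
  Nat


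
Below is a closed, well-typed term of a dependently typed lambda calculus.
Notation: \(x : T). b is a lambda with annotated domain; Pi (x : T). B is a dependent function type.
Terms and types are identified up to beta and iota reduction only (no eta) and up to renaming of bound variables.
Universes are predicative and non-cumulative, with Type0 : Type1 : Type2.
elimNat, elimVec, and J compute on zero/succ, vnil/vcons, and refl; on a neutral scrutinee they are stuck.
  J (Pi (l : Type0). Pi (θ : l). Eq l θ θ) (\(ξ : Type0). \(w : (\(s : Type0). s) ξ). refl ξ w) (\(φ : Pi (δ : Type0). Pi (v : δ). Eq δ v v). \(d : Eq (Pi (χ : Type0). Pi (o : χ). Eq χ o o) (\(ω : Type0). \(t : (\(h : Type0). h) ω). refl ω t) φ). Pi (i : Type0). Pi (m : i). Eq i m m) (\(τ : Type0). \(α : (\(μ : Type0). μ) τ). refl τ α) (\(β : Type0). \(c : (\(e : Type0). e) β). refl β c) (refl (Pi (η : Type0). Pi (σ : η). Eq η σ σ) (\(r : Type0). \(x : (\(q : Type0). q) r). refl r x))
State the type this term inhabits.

inferred type:
  Pi (l : Type0). Pi (θ : l). Eq l θ θ


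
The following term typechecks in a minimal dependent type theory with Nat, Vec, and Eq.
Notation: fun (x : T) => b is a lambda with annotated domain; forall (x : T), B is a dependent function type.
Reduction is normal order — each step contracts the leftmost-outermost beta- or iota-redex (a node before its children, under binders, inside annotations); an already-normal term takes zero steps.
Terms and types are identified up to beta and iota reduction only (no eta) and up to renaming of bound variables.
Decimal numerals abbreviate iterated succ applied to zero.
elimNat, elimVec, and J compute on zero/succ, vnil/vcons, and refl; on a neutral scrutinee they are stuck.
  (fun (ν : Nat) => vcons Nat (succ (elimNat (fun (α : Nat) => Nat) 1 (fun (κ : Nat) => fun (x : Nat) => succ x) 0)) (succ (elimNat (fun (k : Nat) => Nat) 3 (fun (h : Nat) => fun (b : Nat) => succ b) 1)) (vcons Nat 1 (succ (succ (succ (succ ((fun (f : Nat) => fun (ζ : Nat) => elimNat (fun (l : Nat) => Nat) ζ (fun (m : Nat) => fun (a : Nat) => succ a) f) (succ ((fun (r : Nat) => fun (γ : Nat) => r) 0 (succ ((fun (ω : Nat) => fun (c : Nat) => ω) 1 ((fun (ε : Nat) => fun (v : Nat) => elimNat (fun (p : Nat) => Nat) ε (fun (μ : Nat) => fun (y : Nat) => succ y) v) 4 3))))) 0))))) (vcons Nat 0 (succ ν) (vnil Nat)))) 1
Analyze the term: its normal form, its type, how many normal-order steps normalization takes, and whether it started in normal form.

reduced normal form:
  vcons Nat 2 5 (vcons Nat 1 5 (vcons Nat 0 2 (vnil Nat)))
inferred type:
  Vec Nat 3
reduction steps (normal order): 14
already normal: no
first redex: a beta-redex


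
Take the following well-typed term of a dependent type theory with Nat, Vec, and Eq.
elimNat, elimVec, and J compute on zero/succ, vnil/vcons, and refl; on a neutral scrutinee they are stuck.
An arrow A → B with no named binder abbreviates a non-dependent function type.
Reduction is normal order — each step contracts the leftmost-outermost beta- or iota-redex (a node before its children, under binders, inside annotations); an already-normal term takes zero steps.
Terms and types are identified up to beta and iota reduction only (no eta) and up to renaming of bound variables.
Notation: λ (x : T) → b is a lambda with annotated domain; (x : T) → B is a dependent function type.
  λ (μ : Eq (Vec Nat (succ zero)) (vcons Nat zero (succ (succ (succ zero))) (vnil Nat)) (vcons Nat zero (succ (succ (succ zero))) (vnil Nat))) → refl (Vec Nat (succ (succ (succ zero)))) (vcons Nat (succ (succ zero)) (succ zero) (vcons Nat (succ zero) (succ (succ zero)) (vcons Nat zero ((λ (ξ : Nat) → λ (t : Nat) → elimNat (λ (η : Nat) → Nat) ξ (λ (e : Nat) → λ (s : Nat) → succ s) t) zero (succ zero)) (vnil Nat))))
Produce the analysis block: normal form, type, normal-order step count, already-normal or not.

resulting normal form:
  λ (μ : Eq (Vec Nat (succ zero)) (vcons Nat zero (succ (succ (succ zero))) (vnil Nat)) (vcons Nat zero (succ (succ (succ zero))) (vnil Nat))) → refl (Vec Nat (succ (succ (succ zero)))) (vcons Nat (succ (succ zero)) (succ zero) (vcons Nat (succ zero) (succ (succ zero)) (vcons Nat zero (succ zero) (vnil Nat))))
type:
  Eq (Vec Nat (succ zero)) (vcons Nat zero (succ (succ (succ zero))) (vnil Nat)) (vcons Nat zero (succ (succ (succ zero))) (vnil Nat)) → Eq (Vec Nat (succ (succ (succ zero)))) (vcons Nat (succ (succ zero)) (succ zero) (vcons Nat (succ zero) (succ (succ zero)) (vcons Nat zero (succ zero) (vnil Nat)))) (vcons Nat (succ (succ zero)) (succ zero) (vcons Nat (succ zero) (succ (succ zero)) (vcons Nat zero (succ zero) (vnil Nat))))
steps to reach normal form (normal order): 6
already normal: no
first contracted redex: a beta-redex


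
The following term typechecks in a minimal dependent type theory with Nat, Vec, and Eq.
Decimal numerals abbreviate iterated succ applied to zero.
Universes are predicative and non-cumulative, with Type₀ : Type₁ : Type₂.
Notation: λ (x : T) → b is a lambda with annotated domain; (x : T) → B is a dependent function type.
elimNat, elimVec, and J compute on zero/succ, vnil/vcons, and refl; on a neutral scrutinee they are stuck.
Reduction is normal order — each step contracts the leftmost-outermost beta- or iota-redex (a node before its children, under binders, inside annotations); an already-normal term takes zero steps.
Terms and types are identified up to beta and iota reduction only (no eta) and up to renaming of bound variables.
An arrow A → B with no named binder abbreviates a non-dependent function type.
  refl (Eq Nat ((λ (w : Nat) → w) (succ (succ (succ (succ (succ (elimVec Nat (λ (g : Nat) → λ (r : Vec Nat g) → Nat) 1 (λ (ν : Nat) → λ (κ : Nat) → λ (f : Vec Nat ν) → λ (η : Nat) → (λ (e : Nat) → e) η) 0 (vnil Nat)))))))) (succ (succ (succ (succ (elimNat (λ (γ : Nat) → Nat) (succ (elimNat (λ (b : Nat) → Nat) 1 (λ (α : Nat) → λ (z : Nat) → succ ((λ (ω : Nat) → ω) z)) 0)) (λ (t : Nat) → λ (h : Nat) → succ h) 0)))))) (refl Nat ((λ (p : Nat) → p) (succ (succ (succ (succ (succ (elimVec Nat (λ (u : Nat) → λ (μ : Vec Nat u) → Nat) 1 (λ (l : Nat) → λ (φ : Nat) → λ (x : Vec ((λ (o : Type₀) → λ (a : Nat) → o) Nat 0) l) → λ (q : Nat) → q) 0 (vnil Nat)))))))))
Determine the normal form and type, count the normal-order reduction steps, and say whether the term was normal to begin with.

reduced normal form:
  refl (Eq Nat 6 6) (refl Nat 6)
type:
  Eq (Eq Nat 6 6) (refl Nat 6) (refl Nat 6)
steps to reach normal form (normal order): 6
already normal: no
first redex: a beta-redex


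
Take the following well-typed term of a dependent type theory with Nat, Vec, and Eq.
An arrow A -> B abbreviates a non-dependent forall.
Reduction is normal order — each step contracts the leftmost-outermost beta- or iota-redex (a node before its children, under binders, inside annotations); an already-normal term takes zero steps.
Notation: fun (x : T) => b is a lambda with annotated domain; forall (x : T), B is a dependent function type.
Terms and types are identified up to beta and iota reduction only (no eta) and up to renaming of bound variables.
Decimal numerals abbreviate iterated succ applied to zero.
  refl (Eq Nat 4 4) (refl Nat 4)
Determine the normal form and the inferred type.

resulting normal form:
  refl (Eq Nat 4 4) (refl Nat 4)
inferred type:
  Eq (Eq Nat 4 4) (refl Nat 4) (refl Nat 4)


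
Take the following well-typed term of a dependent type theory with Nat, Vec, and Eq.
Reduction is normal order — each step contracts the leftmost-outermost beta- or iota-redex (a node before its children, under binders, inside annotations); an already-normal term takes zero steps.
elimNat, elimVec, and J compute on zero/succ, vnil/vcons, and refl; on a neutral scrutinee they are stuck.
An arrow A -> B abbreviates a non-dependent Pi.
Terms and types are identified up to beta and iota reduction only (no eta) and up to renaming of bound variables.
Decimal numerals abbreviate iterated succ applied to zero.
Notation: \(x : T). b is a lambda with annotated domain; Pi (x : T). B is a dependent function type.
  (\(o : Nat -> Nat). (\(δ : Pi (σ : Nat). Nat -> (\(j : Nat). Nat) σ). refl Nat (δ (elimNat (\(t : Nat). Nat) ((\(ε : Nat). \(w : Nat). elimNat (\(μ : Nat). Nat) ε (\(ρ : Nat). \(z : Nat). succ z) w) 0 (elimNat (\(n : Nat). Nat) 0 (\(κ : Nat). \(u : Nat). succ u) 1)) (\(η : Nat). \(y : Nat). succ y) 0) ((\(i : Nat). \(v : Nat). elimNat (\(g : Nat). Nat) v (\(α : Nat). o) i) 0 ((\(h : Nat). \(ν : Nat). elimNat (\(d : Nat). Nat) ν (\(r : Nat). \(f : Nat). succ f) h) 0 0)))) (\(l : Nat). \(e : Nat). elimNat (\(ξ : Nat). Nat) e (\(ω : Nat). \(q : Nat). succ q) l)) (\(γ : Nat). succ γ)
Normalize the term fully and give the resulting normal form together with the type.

normal form:
  refl Nat 1
the term's type:
  Eq Nat 1 1


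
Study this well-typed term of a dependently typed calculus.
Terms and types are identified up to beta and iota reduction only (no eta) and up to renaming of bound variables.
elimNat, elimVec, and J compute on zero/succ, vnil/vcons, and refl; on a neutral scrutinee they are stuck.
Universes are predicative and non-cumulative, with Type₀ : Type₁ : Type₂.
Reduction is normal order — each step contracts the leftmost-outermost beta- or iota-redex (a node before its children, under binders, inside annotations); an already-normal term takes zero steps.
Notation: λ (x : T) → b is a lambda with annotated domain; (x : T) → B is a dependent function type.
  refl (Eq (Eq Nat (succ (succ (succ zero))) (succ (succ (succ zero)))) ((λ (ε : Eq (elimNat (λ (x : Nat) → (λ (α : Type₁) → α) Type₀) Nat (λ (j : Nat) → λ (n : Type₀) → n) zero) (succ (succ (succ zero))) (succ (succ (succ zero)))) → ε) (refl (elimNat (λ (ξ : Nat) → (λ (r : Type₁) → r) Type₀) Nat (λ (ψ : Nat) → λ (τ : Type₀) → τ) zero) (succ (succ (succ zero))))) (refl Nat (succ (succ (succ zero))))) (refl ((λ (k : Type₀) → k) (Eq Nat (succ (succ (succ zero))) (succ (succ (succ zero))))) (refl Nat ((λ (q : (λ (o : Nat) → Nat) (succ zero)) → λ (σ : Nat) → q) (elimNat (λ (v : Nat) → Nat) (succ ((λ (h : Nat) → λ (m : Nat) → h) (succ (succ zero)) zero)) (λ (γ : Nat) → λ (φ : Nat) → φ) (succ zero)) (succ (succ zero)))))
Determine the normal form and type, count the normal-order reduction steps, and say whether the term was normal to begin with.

normal form:
  refl (Eq (Eq Nat (succ (succ (succ zero))) (succ (succ (succ zero)))) (refl Nat (succ (succ (succ zero)))) (refl Nat (succ (succ (succ zero))))) (refl (Eq Nat (succ (succ (succ zero))) (succ (succ (succ zero)))) (refl Nat (succ (succ (succ zero)))))
inferred type:
  Eq (Eq (Eq Nat (succ (succ (succ zero))) (succ (succ (succ zero)))) (refl Nat (succ (succ (succ zero)))) (refl Nat (succ (succ (succ zero))))) (refl (Eq Nat (succ (succ (succ zero))) (succ (succ (succ zero)))) (refl Nat (succ (succ (succ zero))))) (refl (Eq Nat (succ (succ (succ zero))) (succ (succ (succ zero)))) (refl Nat (succ (succ (succ zero)))))
reduction steps (normal order): 11
started in normal form: no
first contracted redex: a beta-redex


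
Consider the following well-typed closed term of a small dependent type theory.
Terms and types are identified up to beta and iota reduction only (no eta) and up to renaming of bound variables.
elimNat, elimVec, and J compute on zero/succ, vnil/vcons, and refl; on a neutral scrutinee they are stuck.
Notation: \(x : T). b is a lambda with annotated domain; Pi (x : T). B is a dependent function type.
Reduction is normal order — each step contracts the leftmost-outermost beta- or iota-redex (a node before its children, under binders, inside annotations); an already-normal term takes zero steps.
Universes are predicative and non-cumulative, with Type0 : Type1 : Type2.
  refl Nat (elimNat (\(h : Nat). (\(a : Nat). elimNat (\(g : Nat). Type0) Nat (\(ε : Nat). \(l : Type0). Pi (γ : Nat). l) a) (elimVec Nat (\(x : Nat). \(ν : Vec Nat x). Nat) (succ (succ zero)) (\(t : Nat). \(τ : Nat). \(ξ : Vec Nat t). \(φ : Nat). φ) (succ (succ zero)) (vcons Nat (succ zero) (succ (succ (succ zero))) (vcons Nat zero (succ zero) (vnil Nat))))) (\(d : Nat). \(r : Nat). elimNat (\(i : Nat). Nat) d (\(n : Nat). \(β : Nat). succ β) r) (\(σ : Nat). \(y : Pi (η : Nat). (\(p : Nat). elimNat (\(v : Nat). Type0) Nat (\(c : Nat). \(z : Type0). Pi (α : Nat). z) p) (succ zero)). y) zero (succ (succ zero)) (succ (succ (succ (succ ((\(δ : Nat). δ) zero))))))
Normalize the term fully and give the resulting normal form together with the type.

resulting normal form:
  refl Nat (succ (succ (succ (succ (succ (succ zero))))))
type:
  Eq Nat (succ (succ (succ (succ (succ (succ zero)))))) (succ (succ (succ (succ (succ (succ zero))))))


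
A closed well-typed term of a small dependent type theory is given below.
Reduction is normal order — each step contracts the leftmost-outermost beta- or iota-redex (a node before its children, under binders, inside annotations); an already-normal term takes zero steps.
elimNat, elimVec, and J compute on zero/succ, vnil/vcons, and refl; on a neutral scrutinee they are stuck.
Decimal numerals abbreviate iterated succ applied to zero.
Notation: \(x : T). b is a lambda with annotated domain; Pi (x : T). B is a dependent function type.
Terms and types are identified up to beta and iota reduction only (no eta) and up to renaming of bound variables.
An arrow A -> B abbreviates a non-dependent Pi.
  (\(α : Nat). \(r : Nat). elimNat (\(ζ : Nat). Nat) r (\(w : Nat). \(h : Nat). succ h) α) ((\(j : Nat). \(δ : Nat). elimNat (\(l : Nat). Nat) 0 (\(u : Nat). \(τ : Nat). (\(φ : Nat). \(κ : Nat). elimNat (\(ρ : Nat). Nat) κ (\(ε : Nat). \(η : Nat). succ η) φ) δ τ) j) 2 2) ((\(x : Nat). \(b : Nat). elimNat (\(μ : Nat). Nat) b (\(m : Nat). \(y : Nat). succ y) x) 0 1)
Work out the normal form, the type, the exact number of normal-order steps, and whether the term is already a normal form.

resulting normal form:
  5
type:
  Nat
steps to reach normal form (normal order): 45
already normal: no
first redex: a beta-redex


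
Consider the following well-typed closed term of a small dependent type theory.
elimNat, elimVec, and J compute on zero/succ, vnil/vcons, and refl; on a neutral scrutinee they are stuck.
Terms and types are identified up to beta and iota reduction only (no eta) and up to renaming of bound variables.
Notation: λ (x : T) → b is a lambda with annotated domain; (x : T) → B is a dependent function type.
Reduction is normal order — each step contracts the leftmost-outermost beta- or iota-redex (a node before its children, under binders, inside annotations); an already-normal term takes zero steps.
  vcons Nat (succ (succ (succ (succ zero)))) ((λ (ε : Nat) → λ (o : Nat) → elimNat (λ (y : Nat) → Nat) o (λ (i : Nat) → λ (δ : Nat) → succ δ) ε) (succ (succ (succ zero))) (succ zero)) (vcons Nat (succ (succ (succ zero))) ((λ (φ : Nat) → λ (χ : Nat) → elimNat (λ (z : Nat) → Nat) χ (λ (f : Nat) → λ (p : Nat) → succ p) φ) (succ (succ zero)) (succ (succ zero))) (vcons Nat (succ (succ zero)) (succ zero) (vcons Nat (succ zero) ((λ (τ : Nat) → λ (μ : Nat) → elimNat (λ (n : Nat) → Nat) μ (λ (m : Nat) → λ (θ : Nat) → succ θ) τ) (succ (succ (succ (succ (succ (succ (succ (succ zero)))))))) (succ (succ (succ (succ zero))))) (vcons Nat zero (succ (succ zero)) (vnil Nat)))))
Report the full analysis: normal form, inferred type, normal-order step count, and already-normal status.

normal form:
  vcons Nat (succ (succ (succ (succ zero)))) (succ (succ (succ (succ zero)))) (vcons Nat (succ (succ (succ zero))) (succ (succ (succ (succ zero)))) (vcons Nat (succ (succ zero)) (succ zero) (vcons Nat (succ zero) (succ (succ (succ (succ (succ (succ (succ (succ (succ (succ (succ (succ zero)))))))))))) (vcons Nat zero (succ (succ zero)) (vnil Nat)))))
the term's type:
  Vec Nat (succ (succ (succ (succ (succ zero)))))
steps to reach normal form (normal order): 48
started in normal form: no
first redex: a beta-redex


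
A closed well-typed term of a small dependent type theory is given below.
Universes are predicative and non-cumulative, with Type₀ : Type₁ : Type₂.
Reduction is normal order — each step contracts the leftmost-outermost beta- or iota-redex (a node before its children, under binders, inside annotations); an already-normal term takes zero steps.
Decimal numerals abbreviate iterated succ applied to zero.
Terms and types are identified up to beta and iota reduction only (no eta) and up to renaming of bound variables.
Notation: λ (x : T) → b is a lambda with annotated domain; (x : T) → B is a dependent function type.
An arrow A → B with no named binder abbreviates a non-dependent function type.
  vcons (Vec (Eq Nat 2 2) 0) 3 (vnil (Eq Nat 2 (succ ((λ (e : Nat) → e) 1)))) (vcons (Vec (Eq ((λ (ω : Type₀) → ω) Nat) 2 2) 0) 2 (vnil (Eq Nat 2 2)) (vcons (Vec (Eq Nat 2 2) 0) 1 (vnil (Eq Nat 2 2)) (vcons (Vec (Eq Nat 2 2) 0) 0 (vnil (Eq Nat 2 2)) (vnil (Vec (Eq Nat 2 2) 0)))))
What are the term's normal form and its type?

normal form:
  vcons (Vec (Eq Nat 2 2) 0) 3 (vnil (Eq Nat 2 2)) (vcons (Vec (Eq Nat 2 2) 0) 2 (vnil (Eq Nat 2 2)) (vcons (Vec (Eq Nat 2 2) 0) 1 (vnil (Eq Nat 2 2)) (vcons (Vec (Eq Nat 2 2) 0) 0 (vnil (Eq Nat 2 2)) (vnil (Vec (Eq Nat 2 2) 0)))))
the term's type:
  Vec (Vec (Eq Nat 2 2) 0) 4


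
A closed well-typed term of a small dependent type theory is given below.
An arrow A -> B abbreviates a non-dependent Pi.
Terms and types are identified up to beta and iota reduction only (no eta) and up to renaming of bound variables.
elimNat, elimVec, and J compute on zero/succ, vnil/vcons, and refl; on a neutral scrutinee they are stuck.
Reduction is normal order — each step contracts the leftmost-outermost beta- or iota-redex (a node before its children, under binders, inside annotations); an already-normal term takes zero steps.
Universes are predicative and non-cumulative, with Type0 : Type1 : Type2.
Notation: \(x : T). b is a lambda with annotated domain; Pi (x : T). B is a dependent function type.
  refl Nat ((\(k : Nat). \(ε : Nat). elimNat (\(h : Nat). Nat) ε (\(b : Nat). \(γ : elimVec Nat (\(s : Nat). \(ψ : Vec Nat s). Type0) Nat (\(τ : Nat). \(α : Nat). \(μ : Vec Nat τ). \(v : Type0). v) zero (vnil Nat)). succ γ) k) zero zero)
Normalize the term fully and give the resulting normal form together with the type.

normal form:
  refl Nat zero
type:
  Eq Nat zero zero
observation: reduction starts at a beta-redex, and 3 normal-order steps reach the normal form.


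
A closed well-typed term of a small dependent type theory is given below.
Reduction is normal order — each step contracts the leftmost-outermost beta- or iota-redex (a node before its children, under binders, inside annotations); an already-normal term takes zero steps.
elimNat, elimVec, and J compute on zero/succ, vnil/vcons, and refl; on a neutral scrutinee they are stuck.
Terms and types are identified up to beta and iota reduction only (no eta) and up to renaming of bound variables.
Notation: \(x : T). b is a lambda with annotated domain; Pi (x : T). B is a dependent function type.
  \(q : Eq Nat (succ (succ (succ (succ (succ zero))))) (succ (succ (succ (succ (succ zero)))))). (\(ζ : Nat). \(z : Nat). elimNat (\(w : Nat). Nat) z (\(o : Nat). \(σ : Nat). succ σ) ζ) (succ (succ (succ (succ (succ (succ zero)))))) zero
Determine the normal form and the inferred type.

reduced normal form:
  \(q : Eq Nat (succ (succ (succ (succ (succ zero))))) (succ (succ (succ (succ (succ zero)))))). succ (succ (succ (succ (succ (succ zero)))))
the term's type:
  Pi (q : Eq Nat (succ (succ (succ (succ (succ zero))))) (succ (succ (succ (succ (succ zero)))))). Nat
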